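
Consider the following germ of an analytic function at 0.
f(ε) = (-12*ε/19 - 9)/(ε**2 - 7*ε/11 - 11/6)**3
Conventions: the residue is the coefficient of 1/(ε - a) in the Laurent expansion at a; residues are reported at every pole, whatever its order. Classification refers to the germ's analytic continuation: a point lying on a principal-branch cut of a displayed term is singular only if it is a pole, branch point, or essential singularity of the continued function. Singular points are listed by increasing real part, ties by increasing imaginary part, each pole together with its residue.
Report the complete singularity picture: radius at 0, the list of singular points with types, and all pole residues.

Denominator factor (ε**2 - 7*ε/11 - 11/6)^3: discriminant 2809/363, real irrational roots 7/22 + (53/66)*sqrt(3) and 7/22 - (53/66)*sqrt(3); poles of order 3, moduli 7/22 + (53/66)*sqrt(3) and -7/22 + (53/66)*sqrt(3).
The radius of convergence is the smallest modulus among the singular points: -7/22 + (53/66)*sqrt(3).
The factor ε**2 - 7*ε/11 - 11/6 splits as (ε - a)(ε - a') with a = 7/22 - (53/66)*sqrt(3), a' = 7/22 + (53/66)*sqrt(3). At the order-3 pole a set g(ε) = (ε - a)^3*f(ε) = [-12*ε/19 - 9] / (ε - a')^3.
Order-3 pole: residue = g''(a)/2; g''(7/22 - (53/66)*sqrt(3)) = (3040701444/7945714367)*sqrt(3), so the residue is (1520350722/7945714367)*sqrt(3).
The factor ε**2 - 7*ε/11 - 11/6 splits as (ε - a)(ε - a') with a = 7/22 + (53/66)*sqrt(3), a' = 7/22 - (53/66)*sqrt(3). At the order-3 pole a set g(ε) = (ε - a)^3*f(ε) = [-12*ε/19 - 9] / (ε - a')^3.
Order-3 pole: residue = g''(a)/2; g''(7/22 + (53/66)*sqrt(3)) = -(3040701444/7945714367)*sqrt(3), so the residue is -(1520350722/7945714367)*sqrt(3).
List the singular points by increasing real part (a conjugate pair: the negative imaginary part first).

Radius of convergence at 0: -7/22 + (53/66)*sqrt(3).
At 7/22 - (53/66)*sqrt(3): a pole of order 3; residue (1520350722/7945714367)*sqrt(3).
At 7/22 + (53/66)*sqrt(3): a pole of order 3; residue -(1520350722/7945714367)*sqrt(3).


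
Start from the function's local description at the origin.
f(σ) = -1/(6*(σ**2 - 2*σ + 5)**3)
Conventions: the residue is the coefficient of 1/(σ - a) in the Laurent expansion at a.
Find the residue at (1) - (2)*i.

The factor σ**2 - 2*σ + 5 splits as (σ - a)(σ - a') with a = (1) - (2)*i, a' = (1) + (2)*i. At the order-3 pole a set g(σ) = (σ - a)^3*f(σ) = [-1/6] / (σ - a')^3.
Order-3 pole: residue = g''(a)/2; g''((1) - (2)*i) = -(1/512)*i, so the residue is -(1/1024)*i.

The residue is -(1/1024)*i.


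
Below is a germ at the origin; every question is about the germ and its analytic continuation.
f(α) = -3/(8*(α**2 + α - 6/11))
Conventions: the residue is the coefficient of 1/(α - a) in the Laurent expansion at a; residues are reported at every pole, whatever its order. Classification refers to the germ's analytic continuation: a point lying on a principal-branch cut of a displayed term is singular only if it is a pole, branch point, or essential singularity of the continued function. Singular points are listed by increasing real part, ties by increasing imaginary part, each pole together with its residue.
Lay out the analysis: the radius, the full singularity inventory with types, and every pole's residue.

Denominator factor (α**2 + α - 6/11): discriminant 35/11, real irrational roots -1/2 + (1/22)*sqrt(385) and -1/2 - (1/22)*sqrt(385); poles of order 1, moduli -1/2 + (1/22)*sqrt(385) and 1/2 + (1/22)*sqrt(385).
The radius of convergence is the smallest modulus among the singular points: -1/2 + (1/22)*sqrt(385).
The factor α**2 + α - 6/11 splits as (α - a)(α - a') with a = -1/2 - (1/22)*sqrt(385), a' = -1/2 + (1/22)*sqrt(385). At the order-1 pole a set g(α) = (α - a)*f(α) = [-3/8] / (α - a').
Simple pole: residue = g(a) at a = -1/2 - (1/22)*sqrt(385), which is (3/280)*sqrt(385).
The factor α**2 + α - 6/11 splits as (α - a)(α - a') with a = -1/2 + (1/22)*sqrt(385), a' = -1/2 - (1/22)*sqrt(385). At the order-1 pole a set g(α) = (α - a)*f(α) = [-3/8] / (α - a').
Simple pole: residue = g(a) at a = -1/2 + (1/22)*sqrt(385), which is -(3/280)*sqrt(385).
List the singular points by increasing real part (a conjugate pair: the negative imaginary part first).

Radius of convergence at 0: -1/2 + (1/22)*sqrt(385).
At -1/2 - (1/22)*sqrt(385): a pole of order 1; residue (3/280)*sqrt(385).
At -1/2 + (1/22)*sqrt(385): a pole of order 1; residue -(3/280)*sqrt(385).


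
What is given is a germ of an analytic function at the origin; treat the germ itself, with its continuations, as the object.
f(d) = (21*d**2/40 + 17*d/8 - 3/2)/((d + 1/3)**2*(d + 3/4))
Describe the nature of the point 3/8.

Denominator factors: d + 1/3 = 17/24 at d = 3/8; d + 3/4 = 9/8 at d = 3/8 — none vanishes.
So the germ continues analytically to 3/8.

The point is a regular point.


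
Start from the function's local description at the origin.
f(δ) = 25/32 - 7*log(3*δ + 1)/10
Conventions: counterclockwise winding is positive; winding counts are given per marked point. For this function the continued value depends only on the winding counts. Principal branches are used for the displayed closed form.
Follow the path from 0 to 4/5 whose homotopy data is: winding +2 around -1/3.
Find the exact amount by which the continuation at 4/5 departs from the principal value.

Continued minus principal equals -(14/5)*pi*i.

The rational part is single-valued and drops out of the difference; each branch term changes only by its own monodromy.
(-7/10)*log(1 - δ/(-1/3)): each positive loop around -1/3 adds 2*pi*i to the log, so winding +2 contributes (-7/10)*(2)*2*pi*i = -(14/5)*pi*i.
Summing the contributions at δ = 4/5 gives -(14/5)*pi*i.


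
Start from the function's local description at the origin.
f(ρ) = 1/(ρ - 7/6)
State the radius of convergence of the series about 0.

The radius of convergence is 7/6.

Denominator factor (ρ - 7/6): pole of order 1 at 7/6, modulus 7/6.
The radius of convergence is the smallest modulus among the singular points: 7/6.


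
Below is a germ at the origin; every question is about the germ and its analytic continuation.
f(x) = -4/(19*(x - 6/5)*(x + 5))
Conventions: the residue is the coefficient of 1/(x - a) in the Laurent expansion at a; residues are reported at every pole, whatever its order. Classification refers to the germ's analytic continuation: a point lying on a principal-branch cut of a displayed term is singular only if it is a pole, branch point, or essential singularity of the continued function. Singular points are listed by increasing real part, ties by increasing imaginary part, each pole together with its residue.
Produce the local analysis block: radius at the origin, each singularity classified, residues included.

Denominator factor (x - 6/5): pole of order 1 at 6/5, modulus 6/5.
Denominator factor (x + 5): pole of order 1 at -5, modulus 5.
The radius of convergence is the smallest modulus among the singular points: 6/5.
At the order-1 pole -5 set g(x) = (x - (-5))*f(x) = -4/(19*(x - 6/5)).
Simple pole: residue = g(a) at a = -5, which is 20/589.
At the order-1 pole 6/5 set g(x) = (x - (6/5))*f(x) = -4/(19*(x + 5)).
Simple pole: residue = g(a) at a = 6/5, which is -20/589.
List the singular points by increasing real part (a conjugate pair: the negative imaginary part first).

Radius of convergence at 0: 6/5.
At -5: a pole of order 1; residue 20/589.
At 6/5: a pole of order 1; residue -20/589.


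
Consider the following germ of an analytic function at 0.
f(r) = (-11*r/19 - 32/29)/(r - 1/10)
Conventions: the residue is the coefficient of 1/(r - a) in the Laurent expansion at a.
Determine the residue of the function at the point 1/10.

At the order-1 pole 1/10 set g(r) = (r - (1/10))*f(r) = -11*r/19 - 32/29.
Simple pole: residue = g(a) at a = 1/10, which is -6399/5510.

The residue is -6399/5510.


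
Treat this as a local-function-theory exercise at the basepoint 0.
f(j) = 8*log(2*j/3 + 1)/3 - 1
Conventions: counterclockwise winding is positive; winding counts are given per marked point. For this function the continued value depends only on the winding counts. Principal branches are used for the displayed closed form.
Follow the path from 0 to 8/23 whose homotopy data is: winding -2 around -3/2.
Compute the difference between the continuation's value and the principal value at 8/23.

The rational part is single-valued and drops out of the difference; each branch term changes only by its own monodromy.
(8/3)*log(1 - j/(-3/2)): each positive loop around -3/2 adds 2*pi*i to the log, so winding -2 contributes (8/3)*(-2)*2*pi*i = -(32/3)*pi*i.
Summing the contributions at j = 8/23 gives -(32/3)*pi*i.

Continued minus principal equals -(32/3)*pi*i.


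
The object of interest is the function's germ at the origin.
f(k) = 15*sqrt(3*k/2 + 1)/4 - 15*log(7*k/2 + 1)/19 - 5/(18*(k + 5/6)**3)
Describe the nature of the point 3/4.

The point is a regular point.

Denominator factors: k + 5/6 = 19/12 at k = 3/4 — none vanishes.
Branch term sqrt(1 - k/(-2/3)): argument at 3/4 is 17/8, nonzero, so 3/4 is not its branch point (a point on a principal cut is still regular for the continued germ).
Branch term log(1 - k/(-2/7)): argument at 3/4 is 29/8, nonzero, so 3/4 is not its branch point (a point on a principal cut is still regular for the continued germ).
So the germ continues analytically to 3/4.


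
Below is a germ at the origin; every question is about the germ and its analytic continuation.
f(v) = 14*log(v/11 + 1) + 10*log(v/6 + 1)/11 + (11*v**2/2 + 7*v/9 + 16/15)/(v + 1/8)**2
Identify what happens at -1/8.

The point is a pole of order 2.

The denominator factor v + 1/8 vanishes at -1/8 and appears to the power 2; the numerator there equals 6079/5760, nonzero, and no other factor vanishes.
The branch terms are analytic at this point.
Hence a pole whose order is the multiplicity, 2.


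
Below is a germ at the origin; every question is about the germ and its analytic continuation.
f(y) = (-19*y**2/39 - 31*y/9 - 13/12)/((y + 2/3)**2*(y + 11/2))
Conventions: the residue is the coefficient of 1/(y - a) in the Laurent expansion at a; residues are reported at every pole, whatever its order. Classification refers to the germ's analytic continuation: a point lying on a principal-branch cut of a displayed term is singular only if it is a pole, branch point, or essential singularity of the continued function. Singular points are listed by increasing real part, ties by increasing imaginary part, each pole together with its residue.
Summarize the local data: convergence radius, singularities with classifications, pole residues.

Denominator factor (y + 2/3)^2: pole of order 2 at -2/3, modulus 2/3.
Denominator factor (y + 11/2): pole of order 1 at -11/2, modulus 11/2.
The radius of convergence is the smallest modulus among the singular points: 2/3.
At the order-1 pole -11/2 set g(y) = (y - (-11/2))*f(y) = (-19*y**2/39 - 31*y/9 - 13/12)/(y + 2/3)**2.
Simple pole: residue = g(a) at a = -11/2, which is 1462/10933.
At the order-2 pole -2/3 set g(y) = (y - (-2/3))^2*f(y) = (-19*y**2/39 - 31*y/9 - 13/12)/(y + 11/2).
Order-2 pole: residue = g'(a); g'(-2/3) = -20365/32799, so the residue is -20365/32799.
List the singular points by increasing real part (a conjugate pair: the negative imaginary part first).

Radius of convergence at 0: 2/3.
At -11/2: a pole of order 1; residue 1462/10933.
At -2/3: a pole of order 2; residue -20365/32799.


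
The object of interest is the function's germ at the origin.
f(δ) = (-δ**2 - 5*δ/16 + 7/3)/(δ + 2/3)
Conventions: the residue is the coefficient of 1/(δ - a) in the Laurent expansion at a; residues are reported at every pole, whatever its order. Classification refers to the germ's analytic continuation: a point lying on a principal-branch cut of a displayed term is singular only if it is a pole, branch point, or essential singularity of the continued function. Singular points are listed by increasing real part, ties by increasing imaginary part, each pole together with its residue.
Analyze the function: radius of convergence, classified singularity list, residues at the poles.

Radius of convergence at 0: 2/3.
At -2/3: a pole of order 1; residue 151/72.

Denominator factor (δ + 2/3): pole of order 1 at -2/3, modulus 2/3.
The radius of convergence is the smallest modulus among the singular points: 2/3.
At the order-1 pole -2/3 set g(δ) = (δ - (-2/3))*f(δ) = -δ**2 - 5*δ/16 + 7/3.
Simple pole: residue = g(a) at a = -2/3, which is 151/72.


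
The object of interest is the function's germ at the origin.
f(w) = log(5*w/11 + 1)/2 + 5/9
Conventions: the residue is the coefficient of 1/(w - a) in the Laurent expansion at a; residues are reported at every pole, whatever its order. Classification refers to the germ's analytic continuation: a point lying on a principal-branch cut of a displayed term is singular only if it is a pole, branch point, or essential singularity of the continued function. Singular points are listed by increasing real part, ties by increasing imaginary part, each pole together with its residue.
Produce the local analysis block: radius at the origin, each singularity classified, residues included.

Branch term (1/2)*log(1 - w/(-11/5)): its argument vanishes at w = -11/5, a logarithmic branch point, modulus 11/5.
The radius of convergence is the smallest modulus among the singular points: 11/5.

Radius of convergence at 0: 11/5.
At -11/5: a logarithmic branch point.


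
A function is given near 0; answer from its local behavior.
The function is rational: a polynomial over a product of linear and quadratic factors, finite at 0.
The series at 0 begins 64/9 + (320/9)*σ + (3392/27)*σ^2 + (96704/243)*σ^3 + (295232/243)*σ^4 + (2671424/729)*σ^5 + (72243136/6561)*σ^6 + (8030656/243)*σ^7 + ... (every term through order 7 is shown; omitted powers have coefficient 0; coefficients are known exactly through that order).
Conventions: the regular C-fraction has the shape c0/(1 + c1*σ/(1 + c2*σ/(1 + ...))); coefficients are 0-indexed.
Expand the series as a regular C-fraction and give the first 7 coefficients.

The regular C-fraction coefficients are [64/9, -5, 22/15, -436/495, 2720/10791, -46079/88944, 79461/1139408].

Taylor coefficients (read off): a_0 = 64/9, a_1 = 320/9, a_2 = 3392/27, a_3 = 96704/243, a_4 = 295232/243, a_5 = 2671424/729, a_6 = 72243136/6561.
c0 = a_0 = 64/9. Peel one level at a time: if S = 1 + c*σ/S' with S'(0) = 1, then c is the σ-coefficient of S and S' = c*σ/(S - 1).
S_1 = c0/f = 1 + (-5)*σ + (22/3)*σ^2 + ...; c1 = -5.
S_2 = c1*σ/(S_1 - 1) = 1 + (22/15)*σ + (872/675)*σ^2 + ...; c2 = 22/15.
S_3 = c2*σ/(S_2 - 1) = 1 + (-436/495)*σ + (2176/9801)*σ^2 + ...; c3 = -436/495.
S_4 = c3*σ/(S_3 - 1) = 1 + (2720/10791)*σ + (41890/320787)*σ^2 + ...; c4 = 2720/10791.
S_5 = c4*σ/(S_4 - 1) = 1 + (-46079/88944)*σ + (2673/73984)*σ^2 + ...; c5 = -46079/88944.
S_6 = c5*σ/(S_5 - 1) = 1 + (79461/1139408)*σ + ...; c6 = 79461/1139408.


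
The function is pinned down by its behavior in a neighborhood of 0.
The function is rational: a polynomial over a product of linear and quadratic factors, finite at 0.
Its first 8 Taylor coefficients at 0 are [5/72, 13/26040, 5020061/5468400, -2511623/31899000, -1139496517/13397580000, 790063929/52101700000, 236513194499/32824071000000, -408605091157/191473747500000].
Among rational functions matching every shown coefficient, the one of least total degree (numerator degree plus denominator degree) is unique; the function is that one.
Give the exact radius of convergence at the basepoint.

No rational of total degree below 4 reproduces all 8 coefficients; solving the [2/2] Pade equations on them gives f(τ) = (37*τ**2/4 + 2*τ/31 + 25/36)/(τ**2 + 6*τ/7 + 10), whose expansion matches every shown term.
Denominator factor (τ**2 + 6*τ/7 + 10): discriminant -1924/49, complex-conjugate roots (-3/7) + ((1/7)*sqrt(481))*i and (-3/7) - ((1/7)*sqrt(481))*i; poles of order 1, moduli sqrt(10) and sqrt(10).
The radius of convergence is the smallest modulus among the singular points: sqrt(10).

The radius of convergence is sqrt(10).


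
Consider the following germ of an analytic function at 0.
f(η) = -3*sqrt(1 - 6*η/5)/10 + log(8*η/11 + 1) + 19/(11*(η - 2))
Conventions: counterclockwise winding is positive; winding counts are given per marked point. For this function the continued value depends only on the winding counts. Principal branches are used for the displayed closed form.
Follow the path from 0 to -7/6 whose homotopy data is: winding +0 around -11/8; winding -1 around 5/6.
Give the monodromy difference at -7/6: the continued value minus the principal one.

The rational part is single-valued and drops out of the difference; each branch term changes only by its own monodromy.
(-3/10)*sqrt(1 - η/(5/6)): winding -1 is odd, the square root flips sign, contributing -2*(-3/10)*sqrt(1 - (-7/6)/(5/6)) = -2*(-3/10)*sqrt(12/5) = (6/25)*sqrt(15).
(1)*log(1 - η/(-11/8)): winding 0 around -11/8, so this term returns to its principal value, contribution 0.
Summing the contributions at η = -7/6 gives (6/25)*sqrt(15).

Continued minus principal equals (6/25)*sqrt(15).


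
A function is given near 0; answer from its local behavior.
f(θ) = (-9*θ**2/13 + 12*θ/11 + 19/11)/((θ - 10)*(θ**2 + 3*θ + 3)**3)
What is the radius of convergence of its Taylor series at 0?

The radius of convergence is sqrt(3).

Denominator factor (θ**2 + 3*θ + 3)^3: discriminant -3, complex-conjugate roots (-3/2) + ((1/2)*sqrt(3))*i and (-3/2) - ((1/2)*sqrt(3))*i; poles of order 3, moduli sqrt(3) and sqrt(3).
Denominator factor (θ - 10): pole of order 1 at 10, modulus 10.
The radius of convergence is the smallest modulus among the singular points: sqrt(3).


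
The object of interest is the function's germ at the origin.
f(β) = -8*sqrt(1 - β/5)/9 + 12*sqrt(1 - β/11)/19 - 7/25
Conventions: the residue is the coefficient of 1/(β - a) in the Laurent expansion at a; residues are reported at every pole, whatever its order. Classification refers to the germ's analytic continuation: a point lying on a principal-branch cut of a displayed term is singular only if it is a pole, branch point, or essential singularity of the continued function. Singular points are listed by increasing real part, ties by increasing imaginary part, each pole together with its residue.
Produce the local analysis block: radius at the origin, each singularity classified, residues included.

Radius of convergence at 0: 5.
At 5: an algebraic (square-root) branch point.
At 11: an algebraic (square-root) branch point.

Branch term (-8/9)*sqrt(1 - β/(5)): its argument vanishes at β = 5, a square-root branch point, modulus 5.
Branch term (12/19)*sqrt(1 - β/(11)): its argument vanishes at β = 11, a square-root branch point, modulus 11.
The radius of convergence is the smallest modulus among the singular points: 5.
List the singular points by increasing real part (a conjugate pair: the negative imaginary part first).


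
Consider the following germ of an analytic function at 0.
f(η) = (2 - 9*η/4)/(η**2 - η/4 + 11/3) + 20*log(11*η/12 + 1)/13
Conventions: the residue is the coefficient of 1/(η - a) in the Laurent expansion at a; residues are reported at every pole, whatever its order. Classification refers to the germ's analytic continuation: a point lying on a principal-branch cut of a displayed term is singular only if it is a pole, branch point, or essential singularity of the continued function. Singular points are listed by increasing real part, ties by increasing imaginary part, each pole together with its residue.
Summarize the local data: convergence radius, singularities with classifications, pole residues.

Denominator factor (η**2 - η/4 + 11/3): discriminant -701/48, complex-conjugate roots (1/8) + ((1/24)*sqrt(2103))*i and (1/8) - ((1/24)*sqrt(2103))*i; poles of order 1, moduli (1/3)*sqrt(33) and (1/3)*sqrt(33).
Branch term (20/13)*log(1 - η/(-12/11)): its argument vanishes at η = -12/11, a logarithmic branch point, modulus 12/11.
The radius of convergence is the smallest modulus among the singular points: 12/11.
The branch term is analytic at (1/8) - ((1/24)*sqrt(2103))*i and contributes nothing to the residue; only the rational part matters.
The factor η**2 - η/4 + 11/3 splits as (η - a)(η - a') with a = (1/8) - ((1/24)*sqrt(2103))*i, a' = (1/8) + ((1/24)*sqrt(2103))*i. At the order-1 pole a set g(η) = (η - a)*(rational part) = [2 - 9*η/4] / (η - a').
Simple pole: residue = g(a) at a = (1/8) - ((1/24)*sqrt(2103))*i, which is (-9/8) + ((55/5608)*sqrt(2103))*i.
The branch term is analytic at (1/8) + ((1/24)*sqrt(2103))*i and contributes nothing to the residue; only the rational part matters.
The factor η**2 - η/4 + 11/3 splits as (η - a)(η - a') with a = (1/8) + ((1/24)*sqrt(2103))*i, a' = (1/8) - ((1/24)*sqrt(2103))*i. At the order-1 pole a set g(η) = (η - a)*(rational part) = [2 - 9*η/4] / (η - a').
Simple pole: residue = g(a) at a = (1/8) + ((1/24)*sqrt(2103))*i, which is (-9/8) - ((55/5608)*sqrt(2103))*i.
List the singular points by increasing real part (a conjugate pair: the negative imaginary part first).

Radius of convergence at 0: 12/11.
At -12/11: a logarithmic branch point.
At (1/8) - ((1/24)*sqrt(2103))*i: a pole of order 1; residue (-9/8) + ((55/5608)*sqrt(2103))*i.
At (1/8) + ((1/24)*sqrt(2103))*i: a pole of order 1; residue (-9/8) - ((55/5608)*sqrt(2103))*i.


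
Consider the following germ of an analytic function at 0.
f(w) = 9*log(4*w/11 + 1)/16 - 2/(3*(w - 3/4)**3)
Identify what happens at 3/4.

The point is a pole of order 3.

The denominator factor w - 3/4 vanishes at 3/4 and appears to the power 3; the numerator there equals -2/3, nonzero, and no other factor vanishes.
The branch terms are analytic at this point.
Hence a pole whose order is the multiplicity, 3.


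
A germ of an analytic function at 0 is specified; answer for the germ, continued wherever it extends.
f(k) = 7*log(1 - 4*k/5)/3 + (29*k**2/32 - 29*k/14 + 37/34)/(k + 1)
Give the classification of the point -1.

The denominator factor k + 1 vanishes at -1 and appears to the power 1; the numerator there equals 15483/3808, nonzero, and no other factor vanishes.
The branch terms are analytic at this point.
Hence a pole whose order is the multiplicity, 1.

The point is a pole of order 1.


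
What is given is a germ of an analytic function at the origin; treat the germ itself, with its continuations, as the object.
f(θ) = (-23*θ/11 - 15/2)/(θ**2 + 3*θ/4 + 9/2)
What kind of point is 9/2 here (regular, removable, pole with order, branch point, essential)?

The point is a regular point.

Denominator factors: θ**2 + 3*θ/4 + 9/2 = 225/8 at θ = 9/2 — none vanishes.
So the germ continues analytically to 9/2.


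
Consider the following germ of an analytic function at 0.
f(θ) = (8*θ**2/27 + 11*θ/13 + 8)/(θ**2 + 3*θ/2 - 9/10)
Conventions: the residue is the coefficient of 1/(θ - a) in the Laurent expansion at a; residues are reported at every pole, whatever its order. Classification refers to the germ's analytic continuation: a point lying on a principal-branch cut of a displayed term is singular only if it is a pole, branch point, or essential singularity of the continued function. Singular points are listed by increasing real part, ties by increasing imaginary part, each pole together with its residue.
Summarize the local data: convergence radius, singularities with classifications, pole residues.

Denominator factor (θ**2 + 3*θ/2 - 9/10): discriminant 117/20, real irrational roots -3/4 + (3/20)*sqrt(65) and -3/4 - (3/20)*sqrt(65); poles of order 1, moduli -3/4 + (3/20)*sqrt(65) and 3/4 + (3/20)*sqrt(65).
The radius of convergence is the smallest modulus among the singular points: -3/4 + (3/20)*sqrt(65).
The factor θ**2 + 3*θ/2 - 9/10 splits as (θ - a)(θ - a') with a = -3/4 - (3/20)*sqrt(65), a' = -3/4 + (3/20)*sqrt(65). At the order-1 pole a set g(θ) = (θ - a)*f(θ) = [8*θ**2/27 + 11*θ/13 + 8] / (θ - a').
Simple pole: residue = g(a) at a = -3/4 - (3/20)*sqrt(65), which is 47/234 - (2071/5070)*sqrt(65).
The factor θ**2 + 3*θ/2 - 9/10 splits as (θ - a)(θ - a') with a = -3/4 + (3/20)*sqrt(65), a' = -3/4 - (3/20)*sqrt(65). At the order-1 pole a set g(θ) = (θ - a)*f(θ) = [8*θ**2/27 + 11*θ/13 + 8] / (θ - a').
Simple pole: residue = g(a) at a = -3/4 + (3/20)*sqrt(65), which is 47/234 + (2071/5070)*sqrt(65).
List the singular points by increasing real part (a conjugate pair: the negative imaginary part first).

Radius of convergence at 0: -3/4 + (3/20)*sqrt(65).
At -3/4 - (3/20)*sqrt(65): a pole of order 1; residue 47/234 - (2071/5070)*sqrt(65).
At -3/4 + (3/20)*sqrt(65): a pole of order 1; residue 47/234 + (2071/5070)*sqrt(65).


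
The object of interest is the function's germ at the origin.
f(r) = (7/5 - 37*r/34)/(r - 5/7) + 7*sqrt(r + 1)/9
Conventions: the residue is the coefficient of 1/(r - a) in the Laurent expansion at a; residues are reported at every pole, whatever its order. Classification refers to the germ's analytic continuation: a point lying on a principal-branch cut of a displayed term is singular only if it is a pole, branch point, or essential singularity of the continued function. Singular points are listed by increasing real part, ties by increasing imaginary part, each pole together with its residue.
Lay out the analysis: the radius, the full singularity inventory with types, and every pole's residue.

Radius of convergence at 0: 5/7.
At -1: an algebraic (square-root) branch point.
At 5/7: a pole of order 1; residue 741/1190.

Denominator factor (r - 5/7): pole of order 1 at 5/7, modulus 5/7.
Branch term (7/9)*sqrt(1 - r/(-1)): its argument vanishes at r = -1, a square-root branch point, modulus 1.
The radius of convergence is the smallest modulus among the singular points: 5/7.
The branch term is analytic at 5/7 and contributes nothing to the residue; only the rational part matters.
At the order-1 pole 5/7 set g(r) = (r - (5/7))*(rational part) = 7/5 - 37*r/34.
Simple pole: residue = g(a) at a = 5/7, which is 741/1190.
List the singular points by increasing real part (a conjugate pair: the negative imaginary part first).


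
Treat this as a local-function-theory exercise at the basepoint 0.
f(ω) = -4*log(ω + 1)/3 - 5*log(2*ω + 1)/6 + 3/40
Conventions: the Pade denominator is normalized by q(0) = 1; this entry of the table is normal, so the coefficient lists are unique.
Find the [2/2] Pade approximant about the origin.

Taylor coefficients needed (expand at 0): a_0 = 3/40, a_1 = -3, a_2 = 7/3, a_3 = -8/3, a_4 = 11/3.
Write the denominator as Q(ω) = 1 + q1*ω + q2*ω^2. Requiring Q*f - P = O(ω^5) with deg P <= 2 kills the coefficients of ω^3..ω^4 in Q*f:
  ω^3: a_3 + q1*a_2 + q2*a_1 = 0, i.e. -8/3 + (7/3)*q1 + (-3)*q2 = 0.
  ω^4: a_4 + q1*a_3 + q2*a_2 = 0, i.e. 11/3 + (-8/3)*q1 + (7/3)*q2 = 0.
Solving this linear system: q1 = 43/23, q2 = 13/23.
The numerator is Q*f truncated at degree 2: P0 = a_0 = 3/40; P1 = a_1 + q1*a_0 = -2631/920; P2 = a_2 + q1*a_1 + q2*a_0 = -8923/2760.

The Pade approximant has numerator coefficients [3/40, -2631/920, -8923/2760]; denominator coefficients [1, 43/23, 13/23].


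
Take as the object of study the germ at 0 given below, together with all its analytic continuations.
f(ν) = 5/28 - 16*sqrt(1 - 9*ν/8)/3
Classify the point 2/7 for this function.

There is no denominator, hence no pole anywhere.
Branch term sqrt(1 - ν/(8/9)): argument at 2/7 is 19/28, nonzero, so 2/7 is not its branch point (a point on a principal cut is still regular for the continued germ).
So the germ continues analytically to 2/7.

The point is a regular point.


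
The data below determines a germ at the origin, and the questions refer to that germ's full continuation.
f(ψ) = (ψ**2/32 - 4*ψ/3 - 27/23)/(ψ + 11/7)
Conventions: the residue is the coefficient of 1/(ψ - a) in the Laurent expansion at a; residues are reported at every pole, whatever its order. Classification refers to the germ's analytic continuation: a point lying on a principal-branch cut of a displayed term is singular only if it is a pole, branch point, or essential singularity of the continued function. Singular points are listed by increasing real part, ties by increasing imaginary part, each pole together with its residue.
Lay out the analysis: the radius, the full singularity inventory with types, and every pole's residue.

Denominator factor (ψ + 11/7): pole of order 1 at -11/7, modulus 11/7.
The radius of convergence is the smallest modulus among the singular points: 11/7.
At the order-1 pole -11/7 set g(ψ) = (ψ - (-11/7))*f(ψ) = ψ**2/32 - 4*ψ/3 - 27/23.
Simple pole: residue = g(a) at a = -11/7, which is 108029/108192.

Radius of convergence at 0: 11/7.
At -11/7: a pole of order 1; residue 108029/108192.


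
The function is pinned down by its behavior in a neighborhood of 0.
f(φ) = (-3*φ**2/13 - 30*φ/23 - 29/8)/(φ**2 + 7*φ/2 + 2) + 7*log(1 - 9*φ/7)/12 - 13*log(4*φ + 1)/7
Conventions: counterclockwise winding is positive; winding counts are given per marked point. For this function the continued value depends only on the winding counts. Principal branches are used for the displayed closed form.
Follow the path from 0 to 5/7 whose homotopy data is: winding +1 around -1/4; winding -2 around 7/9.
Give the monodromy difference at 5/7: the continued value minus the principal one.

The rational part is single-valued and drops out of the difference; each branch term changes only by its own monodromy.
(-13/7)*log(1 - φ/(-1/4)): each positive loop around -1/4 adds 2*pi*i to the log, so winding +1 contributes (-13/7)*(1)*2*pi*i = -(26/7)*pi*i.
(7/12)*log(1 - φ/(7/9)): each positive loop around 7/9 adds 2*pi*i to the log, so winding -2 contributes (7/12)*(-2)*2*pi*i = -(7/3)*pi*i.
Summing the contributions at φ = 5/7 gives -(127/21)*pi*i.

Continued minus principal equals -(127/21)*pi*i.


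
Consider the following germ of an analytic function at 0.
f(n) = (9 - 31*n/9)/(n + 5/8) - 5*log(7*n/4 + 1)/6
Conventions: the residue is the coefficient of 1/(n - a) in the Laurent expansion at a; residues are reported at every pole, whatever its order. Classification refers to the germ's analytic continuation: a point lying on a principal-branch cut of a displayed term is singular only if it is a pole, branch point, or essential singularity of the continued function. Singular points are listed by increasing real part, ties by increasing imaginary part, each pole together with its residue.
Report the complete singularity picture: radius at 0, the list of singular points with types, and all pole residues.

Denominator factor (n + 5/8): pole of order 1 at -5/8, modulus 5/8.
Branch term (-5/6)*log(1 - n/(-4/7)): its argument vanishes at n = -4/7, a logarithmic branch point, modulus 4/7.
The radius of convergence is the smallest modulus among the singular points: 4/7.
The branch term is analytic at -5/8 and contributes nothing to the residue; only the rational part matters.
At the order-1 pole -5/8 set g(n) = (n - (-5/8))*(rational part) = 9 - 31*n/9.
Simple pole: residue = g(a) at a = -5/8, which is 803/72.
List the singular points by increasing real part (a conjugate pair: the negative imaginary part first).

Radius of convergence at 0: 4/7.
At -5/8: a pole of order 1; residue 803/72.
At -4/7: a logarithmic branch point.


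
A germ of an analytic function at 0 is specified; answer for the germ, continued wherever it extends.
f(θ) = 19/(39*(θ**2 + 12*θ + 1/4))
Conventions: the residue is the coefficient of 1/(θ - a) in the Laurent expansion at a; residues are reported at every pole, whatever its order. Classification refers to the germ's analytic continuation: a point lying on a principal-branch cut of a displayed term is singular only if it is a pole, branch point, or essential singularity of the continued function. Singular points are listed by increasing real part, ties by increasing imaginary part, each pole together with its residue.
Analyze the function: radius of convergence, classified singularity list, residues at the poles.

Radius of convergence at 0: 6 - (1/2)*sqrt(143).
At -6 - (1/2)*sqrt(143): a pole of order 1; residue -(19/5577)*sqrt(143).
At -6 + (1/2)*sqrt(143): a pole of order 1; residue (19/5577)*sqrt(143).

Denominator factor (θ**2 + 12*θ + 1/4): discriminant 143, real irrational roots -6 + (1/2)*sqrt(143) and -6 - (1/2)*sqrt(143); poles of order 1, moduli 6 - (1/2)*sqrt(143) and 6 + (1/2)*sqrt(143).
The radius of convergence is the smallest modulus among the singular points: 6 - (1/2)*sqrt(143).
The factor θ**2 + 12*θ + 1/4 splits as (θ - a)(θ - a') with a = -6 - (1/2)*sqrt(143), a' = -6 + (1/2)*sqrt(143). At the order-1 pole a set g(θ) = (θ - a)*f(θ) = [19/39] / (θ - a').
Simple pole: residue = g(a) at a = -6 - (1/2)*sqrt(143), which is -(19/5577)*sqrt(143).
The factor θ**2 + 12*θ + 1/4 splits as (θ - a)(θ - a') with a = -6 + (1/2)*sqrt(143), a' = -6 - (1/2)*sqrt(143). At the order-1 pole a set g(θ) = (θ - a)*f(θ) = [19/39] / (θ - a').
Simple pole: residue = g(a) at a = -6 + (1/2)*sqrt(143), which is (19/5577)*sqrt(143).
List the singular points by increasing real part (a conjugate pair: the negative imaginary part first).


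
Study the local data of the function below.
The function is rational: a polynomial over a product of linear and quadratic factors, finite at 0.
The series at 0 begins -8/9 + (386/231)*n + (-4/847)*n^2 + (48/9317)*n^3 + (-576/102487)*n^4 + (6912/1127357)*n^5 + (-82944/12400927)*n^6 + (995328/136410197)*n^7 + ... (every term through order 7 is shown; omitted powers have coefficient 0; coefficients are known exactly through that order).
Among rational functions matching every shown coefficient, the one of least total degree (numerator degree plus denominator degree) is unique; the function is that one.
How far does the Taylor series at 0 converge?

No rational of total degree below 3 reproduces all 8 coefficients; solving the [2/1] Pade equations on them gives f(n) = (5*n**2/3 + 9*n/14 - 22/27)/(n + 11/12), whose expansion matches every shown term.
Denominator factor (n + 11/12): pole of order 1 at -11/12, modulus 11/12.
The radius of convergence is the smallest modulus among the singular points: 11/12.

The radius of convergence is 11/12.


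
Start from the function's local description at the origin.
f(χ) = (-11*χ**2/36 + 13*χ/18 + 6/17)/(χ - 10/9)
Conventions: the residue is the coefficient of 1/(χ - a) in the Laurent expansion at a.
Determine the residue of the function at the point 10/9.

The residue is 9644/12393.

At the order-1 pole 10/9 set g(χ) = (χ - (10/9))*f(χ) = -11*χ**2/36 + 13*χ/18 + 6/17.
Simple pole: residue = g(a) at a = 10/9, which is 9644/12393.


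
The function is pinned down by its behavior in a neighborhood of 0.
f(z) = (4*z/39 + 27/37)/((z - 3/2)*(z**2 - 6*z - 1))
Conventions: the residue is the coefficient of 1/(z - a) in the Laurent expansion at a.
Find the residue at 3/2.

At the order-1 pole 3/2 set g(z) = (z - (3/2))*f(z) = (4*z/39 + 27/37)/(z**2 - 6*z - 1).
Simple pole: residue = g(a) at a = 3/2, which is -1700/14911.

The residue is -1700/14911.


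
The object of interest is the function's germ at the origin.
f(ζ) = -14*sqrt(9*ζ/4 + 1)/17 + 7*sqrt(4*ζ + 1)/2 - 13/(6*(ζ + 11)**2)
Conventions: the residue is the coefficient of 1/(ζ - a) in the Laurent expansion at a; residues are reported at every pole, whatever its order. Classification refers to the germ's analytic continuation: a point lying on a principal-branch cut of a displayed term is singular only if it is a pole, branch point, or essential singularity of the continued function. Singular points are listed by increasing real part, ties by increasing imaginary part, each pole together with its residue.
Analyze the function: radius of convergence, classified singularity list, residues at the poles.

Denominator factor (ζ + 11)^2: pole of order 2 at -11, modulus 11.
Branch term (7/2)*sqrt(1 - ζ/(-1/4)): its argument vanishes at ζ = -1/4, a square-root branch point, modulus 1/4.
Branch term (-14/17)*sqrt(1 - ζ/(-4/9)): its argument vanishes at ζ = -4/9, a square-root branch point, modulus 4/9.
The radius of convergence is the smallest modulus among the singular points: 1/4.
The branch terms are analytic at -11 and contribute nothing to the residue; only the rational part matters.
At the order-2 pole -11 set g(ζ) = (ζ - (-11))^2*(rational part) = -13/6.
Order-2 pole: residue = g'(a); g'(-11) = 0, so the residue is 0.
List the singular points by increasing real part (a conjugate pair: the negative imaginary part first).

Radius of convergence at 0: 1/4.
At -11: a pole of order 2; residue 0.
At -4/9: an algebraic (square-root) branch point.
At -1/4: an algebraic (square-root) branch point.


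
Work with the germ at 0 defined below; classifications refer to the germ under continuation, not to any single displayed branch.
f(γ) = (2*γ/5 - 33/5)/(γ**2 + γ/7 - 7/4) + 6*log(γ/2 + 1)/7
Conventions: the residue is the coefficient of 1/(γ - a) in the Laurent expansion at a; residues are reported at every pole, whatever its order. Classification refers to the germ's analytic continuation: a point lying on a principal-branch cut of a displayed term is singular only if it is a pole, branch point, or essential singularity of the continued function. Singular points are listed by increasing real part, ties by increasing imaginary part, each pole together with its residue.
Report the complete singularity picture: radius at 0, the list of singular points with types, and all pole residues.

Radius of convergence at 0: -1/14 + (1/7)*sqrt(86).
At -2: a logarithmic branch point.
At -1/14 - (1/7)*sqrt(86): a pole of order 1; residue 1/5 + (58/215)*sqrt(86).
At -1/14 + (1/7)*sqrt(86): a pole of order 1; residue 1/5 - (58/215)*sqrt(86).

Denominator factor (γ**2 + γ/7 - 7/4): discriminant 344/49, real irrational roots -1/14 + (1/7)*sqrt(86) and -1/14 - (1/7)*sqrt(86); poles of order 1, moduli -1/14 + (1/7)*sqrt(86) and 1/14 + (1/7)*sqrt(86).
Branch term (6/7)*log(1 - γ/(-2)): its argument vanishes at γ = -2, a logarithmic branch point, modulus 2.
The radius of convergence is the smallest modulus among the singular points: -1/14 + (1/7)*sqrt(86).
The branch term is analytic at -1/14 - (1/7)*sqrt(86) and contributes nothing to the residue; only the rational part matters.
The factor γ**2 + γ/7 - 7/4 splits as (γ - a)(γ - a') with a = -1/14 - (1/7)*sqrt(86), a' = -1/14 + (1/7)*sqrt(86). At the order-1 pole a set g(γ) = (γ - a)*(rational part) = [2*γ/5 - 33/5] / (γ - a').
Simple pole: residue = g(a) at a = -1/14 - (1/7)*sqrt(86), which is 1/5 + (58/215)*sqrt(86).
The branch term is analytic at -1/14 + (1/7)*sqrt(86) and contributes nothing to the residue; only the rational part matters.
The factor γ**2 + γ/7 - 7/4 splits as (γ - a)(γ - a') with a = -1/14 + (1/7)*sqrt(86), a' = -1/14 - (1/7)*sqrt(86). At the order-1 pole a set g(γ) = (γ - a)*(rational part) = [2*γ/5 - 33/5] / (γ - a').
Simple pole: residue = g(a) at a = -1/14 + (1/7)*sqrt(86), which is 1/5 - (58/215)*sqrt(86).
List the singular points by increasing real part (a conjugate pair: the negative imaginary part first).


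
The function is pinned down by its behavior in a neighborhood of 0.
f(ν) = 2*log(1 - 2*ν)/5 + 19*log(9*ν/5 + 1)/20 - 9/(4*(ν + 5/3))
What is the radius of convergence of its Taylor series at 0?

Denominator factor (ν + 5/3): pole of order 1 at -5/3, modulus 5/3.
Branch term (19/20)*log(1 - ν/(-5/9)): its argument vanishes at ν = -5/9, a logarithmic branch point, modulus 5/9.
Branch term (2/5)*log(1 - ν/(1/2)): its argument vanishes at ν = 1/2, a logarithmic branch point, modulus 1/2.
The radius of convergence is the smallest modulus among the singular points: 1/2.

The radius of convergence is 1/2.


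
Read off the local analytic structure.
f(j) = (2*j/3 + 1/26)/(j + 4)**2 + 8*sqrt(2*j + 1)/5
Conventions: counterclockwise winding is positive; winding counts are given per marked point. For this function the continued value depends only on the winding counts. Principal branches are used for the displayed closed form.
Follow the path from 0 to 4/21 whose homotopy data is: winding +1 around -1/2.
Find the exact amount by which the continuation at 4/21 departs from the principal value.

Continued minus principal equals -(16/105)*sqrt(609).

The rational part is single-valued and drops out of the difference; each branch term changes only by its own monodromy.
(8/5)*sqrt(1 - j/(-1/2)): winding +1 is odd, the square root flips sign, contributing -2*(8/5)*sqrt(1 - (4/21)/(-1/2)) = -2*(8/5)*sqrt(29/21) = -(16/105)*sqrt(609).
Summing the contributions at j = 4/21 gives -(16/105)*sqrt(609).
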